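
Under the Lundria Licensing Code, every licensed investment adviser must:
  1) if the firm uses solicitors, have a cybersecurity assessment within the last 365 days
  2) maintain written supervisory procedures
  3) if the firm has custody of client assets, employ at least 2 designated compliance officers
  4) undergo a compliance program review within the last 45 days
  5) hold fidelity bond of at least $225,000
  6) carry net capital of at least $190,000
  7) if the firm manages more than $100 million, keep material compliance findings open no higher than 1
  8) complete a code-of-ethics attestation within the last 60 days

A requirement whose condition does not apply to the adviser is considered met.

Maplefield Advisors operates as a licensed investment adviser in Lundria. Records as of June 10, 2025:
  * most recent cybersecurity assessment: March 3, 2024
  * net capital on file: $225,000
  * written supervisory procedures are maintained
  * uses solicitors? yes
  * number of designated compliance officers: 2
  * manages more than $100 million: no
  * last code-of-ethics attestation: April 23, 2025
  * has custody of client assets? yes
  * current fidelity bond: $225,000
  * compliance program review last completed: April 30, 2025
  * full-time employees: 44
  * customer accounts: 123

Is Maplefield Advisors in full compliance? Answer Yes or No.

1. condition 'uses solicitors' holds; cybersecurity assessment 464 days ago vs limit 365 → not met
2. written supervisory procedures present → met
3. condition 'has custody of client assets' holds; designated compliance officers 2 ≥ 2 → met
4. compliance program review 41 days ago vs limit 45 → met
5. fidelity bond $225,000 ≥ $225,000 → met
6. net capital $225,000 ≥ $190,000 → met
7. condition 'manages more than $100 million' does not hold → requirement n/a → met
8. code-of-ethics attestation 48 days ago vs limit 60 → met
Not met: 1

No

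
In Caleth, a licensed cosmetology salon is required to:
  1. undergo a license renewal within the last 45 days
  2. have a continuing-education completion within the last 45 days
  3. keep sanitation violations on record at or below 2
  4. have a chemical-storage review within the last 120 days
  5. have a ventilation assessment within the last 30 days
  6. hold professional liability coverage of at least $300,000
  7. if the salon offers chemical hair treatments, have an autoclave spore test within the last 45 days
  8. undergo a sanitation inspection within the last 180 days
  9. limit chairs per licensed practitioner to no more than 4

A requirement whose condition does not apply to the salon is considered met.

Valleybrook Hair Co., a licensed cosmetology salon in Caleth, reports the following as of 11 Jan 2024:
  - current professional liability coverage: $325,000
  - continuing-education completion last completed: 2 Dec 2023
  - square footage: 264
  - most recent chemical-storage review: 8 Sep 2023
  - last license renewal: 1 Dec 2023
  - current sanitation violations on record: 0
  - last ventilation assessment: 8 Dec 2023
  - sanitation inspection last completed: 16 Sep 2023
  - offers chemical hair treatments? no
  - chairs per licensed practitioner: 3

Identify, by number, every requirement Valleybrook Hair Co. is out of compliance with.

4, 5

1. license renewal 41 days ago vs limit 45 → met
2. continuing-education completion 40 days ago vs limit 45 → met
3. sanitation violations on record 0 ≤ 2 → met
4. chemical-storage review 125 days ago vs limit 120 → not met
5. ventilation assessment 34 days ago vs limit 30 → not met
6. professional liability coverage $325,000 ≥ $300,000 → met
7. condition 'offers chemical hair treatments' does not hold → requirement n/a → met
8. sanitation inspection 117 days ago vs limit 180 → met
9. chairs per licensed practitioner 3 ≤ 4 → met
Not met: 4, 5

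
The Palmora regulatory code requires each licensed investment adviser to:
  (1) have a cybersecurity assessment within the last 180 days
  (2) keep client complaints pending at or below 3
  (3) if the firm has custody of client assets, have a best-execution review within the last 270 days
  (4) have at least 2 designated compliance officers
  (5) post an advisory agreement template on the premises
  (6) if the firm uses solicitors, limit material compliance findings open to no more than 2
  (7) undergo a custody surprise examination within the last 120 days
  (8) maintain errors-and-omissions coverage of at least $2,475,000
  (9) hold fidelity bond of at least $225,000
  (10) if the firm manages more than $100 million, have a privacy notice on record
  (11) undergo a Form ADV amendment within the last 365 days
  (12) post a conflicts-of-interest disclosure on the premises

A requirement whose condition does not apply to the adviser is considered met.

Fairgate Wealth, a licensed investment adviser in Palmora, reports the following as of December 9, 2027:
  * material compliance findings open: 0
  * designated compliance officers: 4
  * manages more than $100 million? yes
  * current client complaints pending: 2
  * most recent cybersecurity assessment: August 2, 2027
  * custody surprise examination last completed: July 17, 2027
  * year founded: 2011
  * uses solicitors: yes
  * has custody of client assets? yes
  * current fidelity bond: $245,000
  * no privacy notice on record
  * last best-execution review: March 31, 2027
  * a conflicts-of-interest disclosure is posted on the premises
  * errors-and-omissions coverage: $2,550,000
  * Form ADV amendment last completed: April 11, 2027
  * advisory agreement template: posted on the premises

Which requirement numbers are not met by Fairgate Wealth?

7, 10

1. cybersecurity assessment 129 days ago vs limit 180 → met
2. client complaints pending 2 ≤ 3 → met
3. condition 'has custody of client assets' holds; best-execution review 253 days ago vs limit 270 → met
4. designated compliance officers 4 ≥ 2 → met
5. advisory agreement template present → met
6. condition 'uses solicitors' holds; material compliance findings open 0 ≤ 2 → met
7. custody surprise examination 145 days ago vs limit 120 → not met
8. errors-and-omissions coverage $2,550,000 ≥ $2,475,000 → met
9. fidelity bond $245,000 ≥ $225,000 → met
10. condition 'manages more than $100 million' holds; privacy notice absent → not met
11. Form ADV amendment 242 days ago vs limit 365 → met
12. conflicts-of-interest disclosure present → met
Not met: 7, 10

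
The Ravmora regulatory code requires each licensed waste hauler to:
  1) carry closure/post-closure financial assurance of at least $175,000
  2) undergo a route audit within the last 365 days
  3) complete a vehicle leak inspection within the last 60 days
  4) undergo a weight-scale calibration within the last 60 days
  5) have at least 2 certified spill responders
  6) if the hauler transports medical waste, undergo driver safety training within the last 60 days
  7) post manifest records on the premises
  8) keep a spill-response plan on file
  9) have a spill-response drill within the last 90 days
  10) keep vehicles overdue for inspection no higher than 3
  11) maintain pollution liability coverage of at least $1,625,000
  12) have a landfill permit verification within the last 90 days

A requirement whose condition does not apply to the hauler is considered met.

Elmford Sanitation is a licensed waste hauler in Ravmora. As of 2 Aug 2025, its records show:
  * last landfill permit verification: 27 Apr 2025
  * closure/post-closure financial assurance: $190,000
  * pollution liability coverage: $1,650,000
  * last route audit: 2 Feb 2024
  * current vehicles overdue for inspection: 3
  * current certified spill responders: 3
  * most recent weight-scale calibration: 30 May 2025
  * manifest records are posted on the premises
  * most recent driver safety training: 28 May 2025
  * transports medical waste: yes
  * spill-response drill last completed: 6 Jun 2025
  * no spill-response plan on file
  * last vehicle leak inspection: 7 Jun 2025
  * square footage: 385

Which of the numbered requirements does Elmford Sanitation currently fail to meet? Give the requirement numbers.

1. closure/post-closure financial assurance $190,000 ≥ $175,000 → met
2. route audit 547 days ago vs limit 365 → not met
3. vehicle leak inspection 56 days ago vs limit 60 → met
4. weight-scale calibration 64 days ago vs limit 60 → not met
5. certified spill responders 3 ≥ 2 → met
6. condition 'transports medical waste' holds; driver safety training 66 days ago vs limit 60 → not met
7. manifest records present → met
8. spill-response plan absent → not met
9. spill-response drill 57 days ago vs limit 90 → met
10. vehicles overdue for inspection 3 ≤ 3 → met
11. pollution liability coverage $1,650,000 ≥ $1,625,000 → met
12. landfill permit verification 97 days ago vs limit 90 → not met
Not met: 2, 4, 6, 8, 12

2, 4, 6, 8, 12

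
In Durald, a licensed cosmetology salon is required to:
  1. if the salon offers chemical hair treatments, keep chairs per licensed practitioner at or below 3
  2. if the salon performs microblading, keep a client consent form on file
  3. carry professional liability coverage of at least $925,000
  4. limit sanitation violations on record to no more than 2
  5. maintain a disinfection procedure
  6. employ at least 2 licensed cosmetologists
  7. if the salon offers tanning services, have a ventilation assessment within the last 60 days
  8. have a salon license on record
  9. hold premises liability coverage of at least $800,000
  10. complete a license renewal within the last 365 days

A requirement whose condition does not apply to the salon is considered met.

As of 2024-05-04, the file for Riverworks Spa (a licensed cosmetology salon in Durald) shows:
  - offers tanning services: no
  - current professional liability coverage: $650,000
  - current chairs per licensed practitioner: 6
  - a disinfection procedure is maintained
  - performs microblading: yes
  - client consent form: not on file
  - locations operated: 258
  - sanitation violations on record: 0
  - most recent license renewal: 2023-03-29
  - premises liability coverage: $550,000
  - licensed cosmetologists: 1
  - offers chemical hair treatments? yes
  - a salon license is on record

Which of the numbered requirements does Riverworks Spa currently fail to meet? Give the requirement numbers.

1. condition 'offers chemical hair treatments' holds; chairs per licensed practitioner 6 > 3 → not met
2. condition 'performs microblading' holds; client consent form absent → not met
3. professional liability coverage $650,000 < $925,000 → not met
4. sanitation violations on record 0 ≤ 2 → met
5. disinfection procedure present → met
6. licensed cosmetologists 1 < 2 → not met
7. condition 'offers tanning services' does not hold → requirement n/a → met
8. salon license present → met
9. premises liability coverage $550,000 < $800,000 → not met
10. license renewal 402 days ago vs limit 365 → not met
Not met: 1, 2, 3, 6, 9, 10

1, 2, 3, 6, 9, 10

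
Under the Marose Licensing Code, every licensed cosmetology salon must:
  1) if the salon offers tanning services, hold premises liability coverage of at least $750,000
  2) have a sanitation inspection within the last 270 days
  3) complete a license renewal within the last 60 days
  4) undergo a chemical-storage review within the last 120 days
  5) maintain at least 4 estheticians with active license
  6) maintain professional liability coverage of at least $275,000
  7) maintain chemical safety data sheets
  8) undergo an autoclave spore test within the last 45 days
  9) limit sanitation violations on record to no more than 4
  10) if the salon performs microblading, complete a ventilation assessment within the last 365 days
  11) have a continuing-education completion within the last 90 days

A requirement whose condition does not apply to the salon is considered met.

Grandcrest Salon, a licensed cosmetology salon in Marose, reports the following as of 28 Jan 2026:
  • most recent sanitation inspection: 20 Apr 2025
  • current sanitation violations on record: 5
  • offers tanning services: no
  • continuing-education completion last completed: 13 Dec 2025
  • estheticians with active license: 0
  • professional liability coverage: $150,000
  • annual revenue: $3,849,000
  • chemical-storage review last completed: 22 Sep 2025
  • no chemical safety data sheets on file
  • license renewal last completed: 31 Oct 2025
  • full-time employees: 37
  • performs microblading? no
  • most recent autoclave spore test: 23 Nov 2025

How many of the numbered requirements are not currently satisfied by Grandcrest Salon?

8

1. condition 'offers tanning services' does not hold → requirement n/a → met
2. sanitation inspection 283 days ago vs limit 270 → not met
3. license renewal 89 days ago vs limit 60 → not met
4. chemical-storage review 128 days ago vs limit 120 → not met
5. estheticians with active license 0 < 4 → not met
6. professional liability coverage $150,000 < $275,000 → not met
7. chemical safety data sheets absent → not met
8. autoclave spore test 66 days ago vs limit 45 → not met
9. sanitation violations on record 5 > 4 → not met
10. condition 'performs microblading' does not hold → requirement n/a → met
11. continuing-education completion 46 days ago vs limit 90 → met
Not met: 8 of 11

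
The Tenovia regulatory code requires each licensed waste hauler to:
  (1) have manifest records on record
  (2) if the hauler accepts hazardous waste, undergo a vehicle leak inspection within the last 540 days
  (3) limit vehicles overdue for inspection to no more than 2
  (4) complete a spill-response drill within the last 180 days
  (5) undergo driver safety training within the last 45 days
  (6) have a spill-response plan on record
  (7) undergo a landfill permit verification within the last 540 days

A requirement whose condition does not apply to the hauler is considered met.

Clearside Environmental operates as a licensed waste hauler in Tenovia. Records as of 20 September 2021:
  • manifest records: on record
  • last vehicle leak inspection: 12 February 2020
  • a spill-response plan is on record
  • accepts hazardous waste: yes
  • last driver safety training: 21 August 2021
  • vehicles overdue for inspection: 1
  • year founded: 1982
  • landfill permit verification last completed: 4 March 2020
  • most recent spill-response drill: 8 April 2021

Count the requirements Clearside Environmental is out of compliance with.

2

1. manifest records present → met
2. condition 'accepts hazardous waste' holds; vehicle leak inspection 586 days ago vs limit 540 → not met
3. vehicles overdue for inspection 1 ≤ 2 → met
4. spill-response drill 165 days ago vs limit 180 → met
5. driver safety training 30 days ago vs limit 45 → met
6. spill-response plan present → met
7. landfill permit verification 565 days ago vs limit 540 → not met
Not met: 2 of 7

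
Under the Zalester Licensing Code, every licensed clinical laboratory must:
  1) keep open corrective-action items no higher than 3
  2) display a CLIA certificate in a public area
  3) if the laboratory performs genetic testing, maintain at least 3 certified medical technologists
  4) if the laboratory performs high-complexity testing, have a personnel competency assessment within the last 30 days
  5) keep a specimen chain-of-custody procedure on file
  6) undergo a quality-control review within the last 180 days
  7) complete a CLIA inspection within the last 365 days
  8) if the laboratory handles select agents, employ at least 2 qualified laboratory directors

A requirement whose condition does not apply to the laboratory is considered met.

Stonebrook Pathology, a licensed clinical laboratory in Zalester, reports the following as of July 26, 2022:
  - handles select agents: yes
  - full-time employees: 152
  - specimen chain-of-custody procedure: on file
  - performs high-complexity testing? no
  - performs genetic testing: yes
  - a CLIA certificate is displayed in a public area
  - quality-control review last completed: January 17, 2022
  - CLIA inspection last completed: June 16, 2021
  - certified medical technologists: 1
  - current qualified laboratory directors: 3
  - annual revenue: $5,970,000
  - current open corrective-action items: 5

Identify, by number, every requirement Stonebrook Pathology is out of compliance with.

1, 3, 6, 7

1. open corrective-action items 5 > 3 → not met
2. CLIA certificate present → met
3. condition 'performs genetic testing' holds; certified medical technologists 1 < 3 → not met
4. condition 'performs high-complexity testing' does not hold → requirement n/a → met
5. specimen chain-of-custody procedure present → met
6. quality-control review 190 days ago vs limit 180 → not met
7. CLIA inspection 405 days ago vs limit 365 → not met
8. condition 'handles select agents' holds; qualified laboratory directors 3 ≥ 2 → met
Not met: 1, 3, 6, 7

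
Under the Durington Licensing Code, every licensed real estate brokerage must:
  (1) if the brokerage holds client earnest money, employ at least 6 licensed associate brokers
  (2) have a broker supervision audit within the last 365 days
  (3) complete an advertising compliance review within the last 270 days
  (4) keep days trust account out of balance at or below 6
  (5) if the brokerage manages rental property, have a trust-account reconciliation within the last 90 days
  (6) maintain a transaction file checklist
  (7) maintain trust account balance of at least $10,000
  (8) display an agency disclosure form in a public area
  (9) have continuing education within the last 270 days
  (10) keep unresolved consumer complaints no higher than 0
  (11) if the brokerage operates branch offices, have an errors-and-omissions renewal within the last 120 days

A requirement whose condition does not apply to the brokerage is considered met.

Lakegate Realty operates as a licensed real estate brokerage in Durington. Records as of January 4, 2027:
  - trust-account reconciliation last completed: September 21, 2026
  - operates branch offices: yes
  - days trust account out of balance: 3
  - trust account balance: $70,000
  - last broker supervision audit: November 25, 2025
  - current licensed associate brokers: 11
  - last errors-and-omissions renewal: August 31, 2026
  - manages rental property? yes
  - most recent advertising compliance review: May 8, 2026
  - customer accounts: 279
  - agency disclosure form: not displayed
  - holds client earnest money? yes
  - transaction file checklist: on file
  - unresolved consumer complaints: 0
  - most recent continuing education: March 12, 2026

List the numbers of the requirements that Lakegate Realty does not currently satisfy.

1. condition 'holds client earnest money' holds; licensed associate brokers 11 ≥ 6 → met
2. broker supervision audit 405 days ago vs limit 365 → not met
3. advertising compliance review 241 days ago vs limit 270 → met
4. days trust account out of balance 3 ≤ 6 → met
5. condition 'manages rental property' holds; trust-account reconciliation 105 days ago vs limit 90 → not met
6. transaction file checklist present → met
7. trust account balance $70,000 ≥ $10,000 → met
8. agency disclosure form absent → not met
9. continuing education 298 days ago vs limit 270 → not met
10. unresolved consumer complaints 0 ≤ 0 → met
11. condition 'operates branch offices' holds; errors-and-omissions renewal 126 days ago vs limit 120 → not met
Not met: 2, 5, 8, 9, 11

2, 5, 8, 9, 11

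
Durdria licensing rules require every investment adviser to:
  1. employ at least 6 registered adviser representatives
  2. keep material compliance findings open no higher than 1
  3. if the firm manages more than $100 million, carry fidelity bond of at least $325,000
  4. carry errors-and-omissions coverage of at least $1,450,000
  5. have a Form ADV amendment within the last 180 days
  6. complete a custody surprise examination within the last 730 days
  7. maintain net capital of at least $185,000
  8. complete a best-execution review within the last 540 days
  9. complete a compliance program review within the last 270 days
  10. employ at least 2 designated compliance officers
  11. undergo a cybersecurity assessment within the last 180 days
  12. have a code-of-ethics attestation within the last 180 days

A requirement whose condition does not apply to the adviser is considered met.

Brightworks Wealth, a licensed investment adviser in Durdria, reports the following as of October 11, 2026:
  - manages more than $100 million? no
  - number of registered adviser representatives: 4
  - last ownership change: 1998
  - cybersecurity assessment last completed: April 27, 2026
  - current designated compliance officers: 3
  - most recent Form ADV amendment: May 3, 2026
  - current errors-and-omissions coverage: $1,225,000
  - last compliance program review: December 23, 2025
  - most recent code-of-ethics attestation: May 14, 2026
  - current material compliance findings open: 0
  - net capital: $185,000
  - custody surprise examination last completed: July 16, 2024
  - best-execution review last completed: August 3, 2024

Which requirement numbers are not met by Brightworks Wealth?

1, 4, 6, 8, 9

1. registered adviser representatives 4 < 6 → not met
2. material compliance findings open 0 ≤ 1 → met
3. condition 'manages more than $100 million' does not hold → requirement n/a → met
4. errors-and-omissions coverage $1,225,000 < $1,450,000 → not met
5. Form ADV amendment 161 days ago vs limit 180 → met
6. custody surprise examination 817 days ago vs limit 730 → not met
7. net capital $185,000 ≥ $185,000 → met
8. best-execution review 799 days ago vs limit 540 → not met
9. compliance program review 292 days ago vs limit 270 → not met
10. designated compliance officers 3 ≥ 2 → met
11. cybersecurity assessment 167 days ago vs limit 180 → met
12. code-of-ethics attestation 150 days ago vs limit 180 → met
Not met: 1, 4, 6, 8, 9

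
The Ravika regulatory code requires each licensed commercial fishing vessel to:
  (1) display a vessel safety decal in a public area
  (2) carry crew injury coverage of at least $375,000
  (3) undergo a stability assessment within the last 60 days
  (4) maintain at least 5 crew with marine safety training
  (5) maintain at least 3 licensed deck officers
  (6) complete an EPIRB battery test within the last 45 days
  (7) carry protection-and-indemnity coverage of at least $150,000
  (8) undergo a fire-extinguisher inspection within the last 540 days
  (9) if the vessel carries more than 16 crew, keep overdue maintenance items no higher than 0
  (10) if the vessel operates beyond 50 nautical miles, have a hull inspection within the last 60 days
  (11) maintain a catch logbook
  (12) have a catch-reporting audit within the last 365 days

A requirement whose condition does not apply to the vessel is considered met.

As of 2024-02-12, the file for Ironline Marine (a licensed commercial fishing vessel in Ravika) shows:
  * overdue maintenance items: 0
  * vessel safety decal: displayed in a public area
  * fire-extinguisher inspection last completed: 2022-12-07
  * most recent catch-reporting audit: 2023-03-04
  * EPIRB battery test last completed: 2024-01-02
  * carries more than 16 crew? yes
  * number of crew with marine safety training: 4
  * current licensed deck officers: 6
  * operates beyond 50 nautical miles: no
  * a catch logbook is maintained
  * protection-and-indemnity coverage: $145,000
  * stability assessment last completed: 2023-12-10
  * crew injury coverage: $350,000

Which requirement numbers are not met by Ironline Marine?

2, 3, 4, 7

1. vessel safety decal present → met
2. crew injury coverage $350,000 < $375,000 → not met
3. stability assessment 64 days ago vs limit 60 → not met
4. crew with marine safety training 4 < 5 → not met
5. licensed deck officers 6 ≥ 3 → met
6. EPIRB battery test 41 days ago vs limit 45 → met
7. protection-and-indemnity coverage $145,000 < $150,000 → not met
8. fire-extinguisher inspection 432 days ago vs limit 540 → met
9. condition 'carries more than 16 crew' holds; overdue maintenance items 0 ≤ 0 → met
10. condition 'operates beyond 50 nautical miles' does not hold → requirement n/a → met
11. catch logbook present → met
12. catch-reporting audit 345 days ago vs limit 365 → met
Not met: 2, 3, 4, 7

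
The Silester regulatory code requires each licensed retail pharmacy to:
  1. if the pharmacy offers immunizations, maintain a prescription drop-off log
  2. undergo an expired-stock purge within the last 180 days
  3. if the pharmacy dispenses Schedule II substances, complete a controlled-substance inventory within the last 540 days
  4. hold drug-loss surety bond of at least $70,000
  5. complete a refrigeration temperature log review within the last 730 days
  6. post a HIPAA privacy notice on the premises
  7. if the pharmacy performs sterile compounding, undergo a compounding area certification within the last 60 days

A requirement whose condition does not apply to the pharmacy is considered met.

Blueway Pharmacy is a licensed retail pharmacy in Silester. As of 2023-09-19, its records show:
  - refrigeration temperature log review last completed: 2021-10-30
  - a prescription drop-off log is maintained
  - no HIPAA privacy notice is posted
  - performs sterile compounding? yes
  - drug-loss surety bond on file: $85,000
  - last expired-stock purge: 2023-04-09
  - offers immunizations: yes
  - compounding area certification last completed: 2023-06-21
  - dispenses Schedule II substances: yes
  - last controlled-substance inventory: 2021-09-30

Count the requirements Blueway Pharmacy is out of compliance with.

3

1. condition 'offers immunizations' holds; prescription drop-off log present → met
2. expired-stock purge 163 days ago vs limit 180 → met
3. condition 'dispenses Schedule II substances' holds; controlled-substance inventory 719 days ago vs limit 540 → not met
4. drug-loss surety bond $85,000 ≥ $70,000 → met
5. refrigeration temperature log review 689 days ago vs limit 730 → met
6. HIPAA privacy notice absent → not met
7. condition 'performs sterile compounding' holds; compounding area certification 90 days ago vs limit 60 → not met
Not met: 3 of 7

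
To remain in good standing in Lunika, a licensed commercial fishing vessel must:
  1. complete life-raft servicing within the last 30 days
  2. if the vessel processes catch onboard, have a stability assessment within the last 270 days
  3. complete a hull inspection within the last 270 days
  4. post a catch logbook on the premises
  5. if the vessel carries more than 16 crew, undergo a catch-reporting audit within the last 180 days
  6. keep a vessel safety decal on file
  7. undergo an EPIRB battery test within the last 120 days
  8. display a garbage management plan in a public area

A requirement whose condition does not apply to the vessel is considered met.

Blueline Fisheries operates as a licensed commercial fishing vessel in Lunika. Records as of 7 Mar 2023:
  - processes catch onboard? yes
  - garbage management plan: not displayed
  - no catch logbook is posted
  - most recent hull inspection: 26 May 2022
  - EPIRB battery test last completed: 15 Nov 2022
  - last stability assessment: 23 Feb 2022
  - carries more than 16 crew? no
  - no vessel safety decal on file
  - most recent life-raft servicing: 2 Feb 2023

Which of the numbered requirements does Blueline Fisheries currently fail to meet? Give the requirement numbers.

1, 2, 3, 4, 6, 8

1. life-raft servicing 33 days ago vs limit 30 → not met
2. condition 'processes catch onboard' holds; stability assessment 377 days ago vs limit 270 → not met
3. hull inspection 285 days ago vs limit 270 → not met
4. catch logbook absent → not met
5. condition 'carries more than 16 crew' does not hold → requirement n/a → met
6. vessel safety decal absent → not met
7. EPIRB battery test 112 days ago vs limit 120 → met
8. garbage management plan absent → not met
Not met: 1, 2, 3, 4, 6, 8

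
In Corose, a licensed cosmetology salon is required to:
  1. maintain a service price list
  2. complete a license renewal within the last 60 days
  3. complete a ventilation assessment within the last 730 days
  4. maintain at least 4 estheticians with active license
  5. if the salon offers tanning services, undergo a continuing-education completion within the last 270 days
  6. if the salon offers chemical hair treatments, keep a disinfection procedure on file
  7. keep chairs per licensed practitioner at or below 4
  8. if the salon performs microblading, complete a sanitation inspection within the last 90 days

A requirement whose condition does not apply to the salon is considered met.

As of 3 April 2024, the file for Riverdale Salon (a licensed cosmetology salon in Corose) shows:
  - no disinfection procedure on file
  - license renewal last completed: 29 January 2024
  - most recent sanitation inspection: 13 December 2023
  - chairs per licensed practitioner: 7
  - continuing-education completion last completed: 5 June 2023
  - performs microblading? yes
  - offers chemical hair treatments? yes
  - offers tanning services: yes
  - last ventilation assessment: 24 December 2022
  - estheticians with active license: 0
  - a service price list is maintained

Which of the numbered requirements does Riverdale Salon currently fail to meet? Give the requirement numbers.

1. service price list present → met
2. license renewal 65 days ago vs limit 60 → not met
3. ventilation assessment 466 days ago vs limit 730 → met
4. estheticians with active license 0 < 4 → not met
5. condition 'offers tanning services' holds; continuing-education completion 303 days ago vs limit 270 → not met
6. condition 'offers chemical hair treatments' holds; disinfection procedure absent → not met
7. chairs per licensed practitioner 7 > 4 → not met
8. condition 'performs microblading' holds; sanitation inspection 112 days ago vs limit 90 → not met
Not met: 2, 4, 5, 6, 7, 8

2, 4, 5, 6, 7, 8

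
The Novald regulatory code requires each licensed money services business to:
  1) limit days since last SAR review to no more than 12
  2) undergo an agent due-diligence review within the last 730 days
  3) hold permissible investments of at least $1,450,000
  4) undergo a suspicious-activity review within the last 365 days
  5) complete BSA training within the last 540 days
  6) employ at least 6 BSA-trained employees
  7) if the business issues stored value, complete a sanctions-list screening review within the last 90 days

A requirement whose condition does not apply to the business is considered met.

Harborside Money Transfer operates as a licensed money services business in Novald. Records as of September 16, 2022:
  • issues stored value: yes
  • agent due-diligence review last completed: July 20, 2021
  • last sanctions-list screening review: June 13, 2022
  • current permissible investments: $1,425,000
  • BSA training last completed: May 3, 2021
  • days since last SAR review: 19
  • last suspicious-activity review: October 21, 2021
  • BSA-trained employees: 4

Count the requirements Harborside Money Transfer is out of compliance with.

1. days since last SAR review 19 > 12 → not met
2. agent due-diligence review 423 days ago vs limit 730 → met
3. permissible investments $1,425,000 < $1,450,000 → not met
4. suspicious-activity review 330 days ago vs limit 365 → met
5. BSA training 501 days ago vs limit 540 → met
6. BSA-trained employees 4 < 6 → not met
7. condition 'issues stored value' holds; sanctions-list screening review 95 days ago vs limit 90 → not met
Not met: 4 of 7

4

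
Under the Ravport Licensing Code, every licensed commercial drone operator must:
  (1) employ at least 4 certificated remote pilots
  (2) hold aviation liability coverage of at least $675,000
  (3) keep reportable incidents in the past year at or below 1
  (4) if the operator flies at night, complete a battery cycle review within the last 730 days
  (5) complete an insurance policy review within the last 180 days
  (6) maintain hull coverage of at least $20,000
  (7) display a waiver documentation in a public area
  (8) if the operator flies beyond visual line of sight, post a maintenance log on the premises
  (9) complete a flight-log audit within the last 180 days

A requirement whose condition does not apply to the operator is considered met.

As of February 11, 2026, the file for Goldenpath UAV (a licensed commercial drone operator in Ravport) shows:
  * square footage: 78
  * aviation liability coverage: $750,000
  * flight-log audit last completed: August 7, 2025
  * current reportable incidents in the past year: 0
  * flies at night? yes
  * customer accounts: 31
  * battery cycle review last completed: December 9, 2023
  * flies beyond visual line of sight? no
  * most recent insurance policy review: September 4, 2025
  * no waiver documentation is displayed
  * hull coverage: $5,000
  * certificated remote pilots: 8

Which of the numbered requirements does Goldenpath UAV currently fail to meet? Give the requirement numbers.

4, 6, 7, 9

1. certificated remote pilots 8 ≥ 4 → met
2. aviation liability coverage $750,000 ≥ $675,000 → met
3. reportable incidents in the past year 0 ≤ 1 → met
4. condition 'flies at night' holds; battery cycle review 795 days ago vs limit 730 → not met
5. insurance policy review 160 days ago vs limit 180 → met
6. hull coverage $5,000 < $20,000 → not met
7. waiver documentation absent → not met
8. condition 'flies beyond visual line of sight' does not hold → requirement n/a → met
9. flight-log audit 188 days ago vs limit 180 → not met
Not met: 4, 6, 7, 9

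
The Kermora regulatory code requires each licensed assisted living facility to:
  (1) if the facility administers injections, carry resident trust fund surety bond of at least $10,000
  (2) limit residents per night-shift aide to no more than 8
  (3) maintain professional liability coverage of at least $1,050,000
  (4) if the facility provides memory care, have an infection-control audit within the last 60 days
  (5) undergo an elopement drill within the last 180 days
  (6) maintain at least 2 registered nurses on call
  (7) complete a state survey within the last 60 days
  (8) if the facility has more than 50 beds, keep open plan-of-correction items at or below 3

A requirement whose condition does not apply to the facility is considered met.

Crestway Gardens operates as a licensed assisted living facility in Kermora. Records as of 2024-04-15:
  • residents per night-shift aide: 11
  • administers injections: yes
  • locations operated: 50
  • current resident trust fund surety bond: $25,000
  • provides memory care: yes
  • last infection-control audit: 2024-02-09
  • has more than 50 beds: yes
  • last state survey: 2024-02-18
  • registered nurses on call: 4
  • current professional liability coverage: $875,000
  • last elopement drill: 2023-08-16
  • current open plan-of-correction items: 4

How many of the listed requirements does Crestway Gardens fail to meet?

5

1. condition 'administers injections' holds; resident trust fund surety bond $25,000 ≥ $10,000 → met
2. residents per night-shift aide 11 > 8 → not met
3. professional liability coverage $875,000 < $1,050,000 → not met
4. condition 'provides memory care' holds; infection-control audit 66 days ago vs limit 60 → not met
5. elopement drill 243 days ago vs limit 180 → not met
6. registered nurses on call 4 ≥ 2 → met
7. state survey 57 days ago vs limit 60 → met
8. condition 'has more than 50 beds' holds; open plan-of-correction items 4 > 3 → not met
Not met: 5 of 8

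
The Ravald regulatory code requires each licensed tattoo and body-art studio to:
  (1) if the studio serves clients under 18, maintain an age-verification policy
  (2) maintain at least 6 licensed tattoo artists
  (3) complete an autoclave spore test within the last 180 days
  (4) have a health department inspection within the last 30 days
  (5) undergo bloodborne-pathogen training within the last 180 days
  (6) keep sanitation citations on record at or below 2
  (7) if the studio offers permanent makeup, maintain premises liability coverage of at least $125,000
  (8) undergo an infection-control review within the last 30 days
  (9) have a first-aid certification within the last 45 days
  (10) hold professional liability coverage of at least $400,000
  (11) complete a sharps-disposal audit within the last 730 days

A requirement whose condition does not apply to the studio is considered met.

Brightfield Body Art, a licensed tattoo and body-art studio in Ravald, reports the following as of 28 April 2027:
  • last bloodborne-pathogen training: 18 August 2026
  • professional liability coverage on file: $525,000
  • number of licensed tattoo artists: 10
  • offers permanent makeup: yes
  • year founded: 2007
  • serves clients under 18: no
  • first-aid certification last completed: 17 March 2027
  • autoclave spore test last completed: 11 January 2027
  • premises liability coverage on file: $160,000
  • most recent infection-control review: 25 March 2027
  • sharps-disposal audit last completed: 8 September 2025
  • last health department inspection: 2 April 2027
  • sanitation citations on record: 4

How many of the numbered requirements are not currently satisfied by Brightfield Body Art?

1. condition 'serves clients under 18' does not hold → requirement n/a → met
2. licensed tattoo artists 10 ≥ 6 → met
3. autoclave spore test 107 days ago vs limit 180 → met
4. health department inspection 26 days ago vs limit 30 → met
5. bloodborne-pathogen training 253 days ago vs limit 180 → not met
6. sanitation citations on record 4 > 2 → not met
7. condition 'offers permanent makeup' holds; premises liability coverage $160,000 ≥ $125,000 → met
8. infection-control review 34 days ago vs limit 30 → not met
9. first-aid certification 42 days ago vs limit 45 → met
10. professional liability coverage $525,000 ≥ $400,000 → met
11. sharps-disposal audit 597 days ago vs limit 730 → met
Not met: 3 of 11

3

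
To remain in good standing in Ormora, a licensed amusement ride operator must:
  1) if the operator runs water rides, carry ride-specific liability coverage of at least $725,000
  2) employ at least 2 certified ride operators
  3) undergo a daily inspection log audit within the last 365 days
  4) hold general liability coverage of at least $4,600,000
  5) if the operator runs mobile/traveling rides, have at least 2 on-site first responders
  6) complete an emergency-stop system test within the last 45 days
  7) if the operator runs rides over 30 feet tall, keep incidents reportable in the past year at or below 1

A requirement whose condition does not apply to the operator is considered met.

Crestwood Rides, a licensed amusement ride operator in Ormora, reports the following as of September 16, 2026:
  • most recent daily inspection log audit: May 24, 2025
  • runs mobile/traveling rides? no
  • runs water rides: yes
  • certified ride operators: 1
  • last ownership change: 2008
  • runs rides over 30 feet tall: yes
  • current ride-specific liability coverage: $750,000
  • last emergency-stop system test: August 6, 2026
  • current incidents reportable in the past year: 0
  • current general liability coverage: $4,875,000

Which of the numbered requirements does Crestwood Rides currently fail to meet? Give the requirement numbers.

1. condition 'runs water rides' holds; ride-specific liability coverage $750,000 ≥ $725,000 → met
2. certified ride operators 1 < 2 → not met
3. daily inspection log audit 480 days ago vs limit 365 → not met
4. general liability coverage $4,875,000 ≥ $4,600,000 → met
5. condition 'runs mobile/traveling rides' does not hold → requirement n/a → met
6. emergency-stop system test 41 days ago vs limit 45 → met
7. condition 'runs rides over 30 feet tall' holds; incidents reportable in the past year 0 ≤ 1 → met
Not met: 2, 3

2, 3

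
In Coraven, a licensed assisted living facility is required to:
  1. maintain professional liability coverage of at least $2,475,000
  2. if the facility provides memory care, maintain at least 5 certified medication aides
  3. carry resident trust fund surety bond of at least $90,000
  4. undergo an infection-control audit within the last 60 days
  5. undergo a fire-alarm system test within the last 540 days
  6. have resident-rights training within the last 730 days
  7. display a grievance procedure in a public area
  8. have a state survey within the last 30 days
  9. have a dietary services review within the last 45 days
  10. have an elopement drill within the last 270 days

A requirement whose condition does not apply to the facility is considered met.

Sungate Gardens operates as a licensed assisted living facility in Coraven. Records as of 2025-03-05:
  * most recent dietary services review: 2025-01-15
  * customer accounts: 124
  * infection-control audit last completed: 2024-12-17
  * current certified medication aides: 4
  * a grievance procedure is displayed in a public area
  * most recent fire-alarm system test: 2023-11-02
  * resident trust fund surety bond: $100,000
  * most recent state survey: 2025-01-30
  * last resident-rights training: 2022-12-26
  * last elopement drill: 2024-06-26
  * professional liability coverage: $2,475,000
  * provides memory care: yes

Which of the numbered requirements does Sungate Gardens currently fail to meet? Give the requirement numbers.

2, 4, 6, 8, 9

1. professional liability coverage $2,475,000 ≥ $2,475,000 → met
2. condition 'provides memory care' holds; certified medication aides 4 < 5 → not met
3. resident trust fund surety bond $100,000 ≥ $90,000 → met
4. infection-control audit 78 days ago vs limit 60 → not met
5. fire-alarm system test 489 days ago vs limit 540 → met
6. resident-rights training 800 days ago vs limit 730 → not met
7. grievance procedure present → met
8. state survey 34 days ago vs limit 30 → not met
9. dietary services review 49 days ago vs limit 45 → not met
10. elopement drill 252 days ago vs limit 270 → met
Not met: 2, 4, 6, 8, 9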